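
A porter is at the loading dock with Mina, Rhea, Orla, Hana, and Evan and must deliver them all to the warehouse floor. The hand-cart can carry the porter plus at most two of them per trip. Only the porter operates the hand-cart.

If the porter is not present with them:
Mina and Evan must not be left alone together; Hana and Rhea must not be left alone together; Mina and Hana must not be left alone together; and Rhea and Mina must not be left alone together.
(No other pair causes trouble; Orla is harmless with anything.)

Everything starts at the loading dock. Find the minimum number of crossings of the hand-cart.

7

Counting alone: the porter can take at most 2 across per trip to the warehouse floor, so moving all 5 needs at least 3 loaded trips out, with a return between consecutive ones — at least 5 crossings.
The safety rule pushes this higher. Following every safe sequence of crossings, the most of the 5 that can be at the warehouse floor as the hand-cart arrives there on crossing 5 is 4 — never all 5.
So no plan with fewer than 7 crossings exists, and this one achieves 7:
1. Porter goes to the warehouse floor with Mina and Rhea.  [the loading dock: Evan, Hana, Orla | the warehouse floor: Mina, Rhea]
2. Porter goes back to the loading dock with Mina.  [the loading dock: Evan, Hana, Mina, Orla | the warehouse floor: Rhea]
3. Porter goes to the warehouse floor with Mina and Orla.  [the loading dock: Evan, Hana | the warehouse floor: Mina, Orla, Rhea]
4. Porter goes back to the loading dock with Mina.  [the loading dock: Evan, Hana, Mina | the warehouse floor: Orla, Rhea]
5. Porter goes to the warehouse floor with Evan and Mina.  [the loading dock: Hana | the warehouse floor: Evan, Mina, Orla, Rhea]
6. Porter goes back to the loading dock with Mina.  [the loading dock: Hana, Mina | the warehouse floor: Evan, Orla, Rhea]
7. Porter goes to the warehouse floor with Hana and Mina.  [the loading dock: — | the warehouse floor: Evan, Hana, Mina, Orla, Rhea]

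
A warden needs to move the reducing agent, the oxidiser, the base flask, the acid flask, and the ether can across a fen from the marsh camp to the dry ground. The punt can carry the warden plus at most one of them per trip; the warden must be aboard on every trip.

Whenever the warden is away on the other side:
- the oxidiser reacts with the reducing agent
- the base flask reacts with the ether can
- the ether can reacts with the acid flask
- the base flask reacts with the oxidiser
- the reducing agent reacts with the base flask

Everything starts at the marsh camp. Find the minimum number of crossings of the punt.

impossible

Whatever the first load, the items left behind include a forbidden pair without the warden. No opening move is safe, so no plan exists.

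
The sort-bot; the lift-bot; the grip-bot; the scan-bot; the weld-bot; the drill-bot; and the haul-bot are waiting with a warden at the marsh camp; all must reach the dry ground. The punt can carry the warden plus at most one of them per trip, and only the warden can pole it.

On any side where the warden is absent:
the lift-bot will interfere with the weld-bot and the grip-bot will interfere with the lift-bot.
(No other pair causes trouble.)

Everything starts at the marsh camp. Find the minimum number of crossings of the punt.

15

Counting alone: the warden can take at most 1 across per trip to the dry ground, so moving all 7 needs at least 7 loaded trips out, with a return between consecutive ones — at least 13 crossings.
The safety rule pushes this higher. Following every safe sequence of crossings, the most of the 7 that can be at the dry ground as the punt arrives there on crossing 13 is 6 — never all 7.
So no plan with fewer than 15 crossings exists, and this one achieves 15:
1. Warden goes to the dry ground with the lift-bot.  [the marsh camp: the drill-bot, the grip-bot, the haul-bot, the scan-bot, the sort-bot, the weld-bot | the dry ground: the lift-bot]
2. Warden goes back to the marsh camp alone.  [the marsh camp: the drill-bot, the grip-bot, the haul-bot, the scan-bot, the sort-bot, the weld-bot | the dry ground: the lift-bot]
3. Warden goes to the dry ground with the sort-bot.  [the marsh camp: the drill-bot, the grip-bot, the haul-bot, the scan-bot, the weld-bot | the dry ground: the lift-bot, the sort-bot]
4. Warden goes back to the marsh camp alone.  [the marsh camp: the drill-bot, the grip-bot, the haul-bot, the scan-bot, the weld-bot | the dry ground: the lift-bot, the sort-bot]
5. Warden goes to the dry ground with the grip-bot.  [the marsh camp: the drill-bot, the haul-bot, the scan-bot, the weld-bot | the dry ground: the grip-bot, the lift-bot, the sort-bot]
6. Warden goes back to the marsh camp with the lift-bot.  [the marsh camp: the drill-bot, the haul-bot, the lift-bot, the scan-bot, the weld-bot | the dry ground: the grip-bot, the sort-bot]
7. Warden goes to the dry ground with the weld-bot.  [the marsh camp: the drill-bot, the haul-bot, the lift-bot, the scan-bot | the dry ground: the grip-bot, the sort-bot, the weld-bot]
8. Warden goes back to the marsh camp alone.  [the marsh camp: the drill-bot, the haul-bot, the lift-bot, the scan-bot | the dry ground: the grip-bot, the sort-bot, the weld-bot]
9. Warden goes to the dry ground with the scan-bot.  [the marsh camp: the drill-bot, the haul-bot, the lift-bot | the dry ground: the grip-bot, the scan-bot, the sort-bot, the weld-bot]
10. Warden goes back to the marsh camp alone.  [the marsh camp: the drill-bot, the haul-bot, the lift-bot | the dry ground: the grip-bot, the scan-bot, the sort-bot, the weld-bot]
11. Warden goes to the dry ground with the drill-bot.  [the marsh camp: the haul-bot, the lift-bot | the dry ground: the drill-bot, the grip-bot, the scan-bot, the sort-bot, the weld-bot]
12. Warden goes back to the marsh camp alone.  [the marsh camp: the haul-bot, the lift-bot | the dry ground: the drill-bot, the grip-bot, the scan-bot, the sort-bot, the weld-bot]
13. Warden goes to the dry ground with the haul-bot.  [the marsh camp: the lift-bot | the dry ground: the drill-bot, the grip-bot, the haul-bot, the scan-bot, the sort-bot, the weld-bot]
14. Warden goes back to the marsh camp alone.  [the marsh camp: the lift-bot | the dry ground: the drill-bot, the grip-bot, the haul-bot, the scan-bot, the sort-bot, the weld-bot]
15. Warden goes to the dry ground with the lift-bot.  [the marsh camp: — | the dry ground: the drill-bot, the grip-bot, the haul-bot, the lift-bot, the scan-bot, the sort-bot, the weld-bot]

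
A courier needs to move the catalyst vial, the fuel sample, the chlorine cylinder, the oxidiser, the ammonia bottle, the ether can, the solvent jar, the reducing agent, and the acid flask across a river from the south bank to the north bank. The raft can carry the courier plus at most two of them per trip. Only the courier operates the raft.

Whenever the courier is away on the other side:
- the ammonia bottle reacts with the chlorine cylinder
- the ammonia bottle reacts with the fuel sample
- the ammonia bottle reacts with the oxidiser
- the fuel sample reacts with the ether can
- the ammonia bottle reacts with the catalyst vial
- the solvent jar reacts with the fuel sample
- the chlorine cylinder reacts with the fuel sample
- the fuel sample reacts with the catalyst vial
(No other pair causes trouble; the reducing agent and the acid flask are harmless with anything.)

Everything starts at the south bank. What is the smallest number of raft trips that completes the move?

15

Counting alone: the courier can take at most 2 across per trip to the north bank, so moving all 9 needs at least 5 loaded trips out, with a return between consecutive ones — at least 9 crossings.
The safety rule pushes this higher. Following every safe sequence of crossings, the most of the 9 that can be at the north bank as the raft arrives there on crossings 9, 11, 13 is 6, 7, 8 respectively — never all 9.
So no plan with fewer than 15 crossings exists, and this one achieves 15:
1. Courier goes to the north bank with the ammonia bottle and the fuel sample.
2. Courier goes back to the south bank with the fuel sample.
3. Courier goes to the north bank with the fuel sample and the oxidiser.
4. Courier goes back to the south bank with the ammonia bottle.
5. Courier goes to the north bank with the catalyst vial and the chlorine cylinder.
6. Courier goes back to the south bank with the fuel sample.
7. Courier goes to the north bank with the ether can and the fuel sample.
8. Courier goes back to the south bank with the fuel sample.
9. Courier goes to the north bank with the fuel sample and the solvent jar.
10. Courier goes back to the south bank with the fuel sample.
11. Courier goes to the north bank with the fuel sample and the reducing agent.
12. Courier goes back to the south bank with the fuel sample.
13. Courier goes to the north bank with the acid flask and the fuel sample.
14. Courier goes back to the south bank with the fuel sample.
15. Courier goes to the north bank with the ammonia bottle and the fuel sample.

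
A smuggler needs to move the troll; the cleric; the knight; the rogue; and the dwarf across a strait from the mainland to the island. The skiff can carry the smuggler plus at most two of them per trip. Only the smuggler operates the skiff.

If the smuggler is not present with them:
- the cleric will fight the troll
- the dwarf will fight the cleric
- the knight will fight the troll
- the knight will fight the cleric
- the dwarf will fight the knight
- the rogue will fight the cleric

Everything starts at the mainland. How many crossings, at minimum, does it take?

7

Counting alone: the smuggler can take at most 2 across per trip to the island, so moving all 5 needs at least 3 loaded trips out, with a return between consecutive ones — at least 5 crossings.
The safety rule pushes this higher. Following every safe sequence of crossings, the most of the 5 that can be at the island as the skiff arrives there on crossing 5 is 4 — never all 5.
So no plan with fewer than 7 crossings exists, and this one achieves 7:
1. Smuggler goes to the island with the cleric and the knight.  [the mainland: the dwarf, the rogue, the troll | the island: the cleric, the knight]
2. Smuggler goes back to the mainland with the cleric.  [the mainland: the cleric, the dwarf, the rogue, the troll | the island: the knight]
3. Smuggler goes to the island with the cleric and the rogue.  [the mainland: the dwarf, the troll | the island: the cleric, the knight, the rogue]
4. Smuggler goes back to the mainland with the cleric.  [the mainland: the cleric, the dwarf, the troll | the island: the knight, the rogue]
5. Smuggler goes to the island with the dwarf and the troll.  [the mainland: the cleric | the island: the dwarf, the knight, the rogue, the troll]
6. Smuggler goes back to the mainland with the knight.  [the mainland: the cleric, the knight | the island: the dwarf, the rogue, the troll]
7. Smuggler goes to the island with the cleric and the knight.  [the mainland: — | the island: the cleric, the dwarf, the knight, the rogue, the troll]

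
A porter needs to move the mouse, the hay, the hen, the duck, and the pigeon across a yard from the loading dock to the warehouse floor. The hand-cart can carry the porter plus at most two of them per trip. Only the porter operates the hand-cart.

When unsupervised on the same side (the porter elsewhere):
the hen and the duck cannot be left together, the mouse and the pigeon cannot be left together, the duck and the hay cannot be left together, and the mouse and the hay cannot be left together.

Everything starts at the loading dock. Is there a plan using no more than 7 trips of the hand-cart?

Yes — this plan uses 7 crossings (≤ 7):
1. Porter goes to the warehouse floor with the duck and the mouse.  [the loading dock: the hay, the hen, the pigeon | the warehouse floor: the duck, the mouse]
2. Porter goes back to the loading dock alone.  [the loading dock: the hay, the hen, the pigeon | the warehouse floor: the duck, the mouse]
3. Porter goes to the warehouse floor with the hay.  [the loading dock: the hen, the pigeon | the warehouse floor: the duck, the hay, the mouse]
4. Porter goes back to the loading dock with the duck and the mouse.  [the loading dock: the duck, the hen, the mouse, the pigeon | the warehouse floor: the hay]
5. Porter goes to the warehouse floor with the hen and the pigeon.  [the loading dock: the duck, the mouse | the warehouse floor: the hay, the hen, the pigeon]
6. Porter goes back to the loading dock alone.  [the loading dock: the duck, the mouse | the warehouse floor: the hay, the hen, the pigeon]
7. Porter goes to the warehouse floor with the duck and the mouse.  [the loading dock: — | the warehouse floor: the duck, the hay, the hen, the mouse, the pigeon]

Yes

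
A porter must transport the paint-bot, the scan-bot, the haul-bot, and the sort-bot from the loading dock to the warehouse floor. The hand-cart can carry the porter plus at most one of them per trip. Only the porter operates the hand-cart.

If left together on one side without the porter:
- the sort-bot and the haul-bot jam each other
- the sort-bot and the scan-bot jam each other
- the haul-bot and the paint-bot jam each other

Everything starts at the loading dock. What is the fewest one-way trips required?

Whatever the first load, the items left behind include a forbidden pair without the porter. No opening move is safe, so no plan exists.

impossible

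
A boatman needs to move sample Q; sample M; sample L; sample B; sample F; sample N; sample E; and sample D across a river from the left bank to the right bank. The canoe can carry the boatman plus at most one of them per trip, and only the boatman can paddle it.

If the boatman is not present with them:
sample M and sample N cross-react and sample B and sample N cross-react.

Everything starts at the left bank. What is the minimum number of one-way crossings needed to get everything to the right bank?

Counting alone: the boatman can take at most 1 across per trip to the right bank, so moving all 8 needs at least 8 loaded trips out, with a return between consecutive ones — at least 15 crossings.
The safety rule pushes this higher. Following every safe sequence of crossings, the most of the 8 that can be at the right bank as the canoe arrives there on crossing 15 is 7 — never all 8.
So no plan with fewer than 17 crossings exists, and this one achieves 17:
1. Boatman goes to the right bank with sample N.  [the left bank: sample B, sample D, sample E, sample F, sample L, sample M, sample Q | the right bank: sample N]
2. Boatman goes back to the left bank alone.  [the left bank: sample B, sample D, sample E, sample F, sample L, sample M, sample Q | the right bank: sample N]
3. Boatman goes to the right bank with sample Q.  [the left bank: sample B, sample D, sample E, sample F, sample L, sample M | the right bank: sample N, sample Q]
4. Boatman goes back to the left bank alone.  [the left bank: sample B, sample D, sample E, sample F, sample L, sample M | the right bank: sample N, sample Q]
5. Boatman goes to the right bank with sample M.  [the left bank: sample B, sample D, sample E, sample F, sample L | the right bank: sample M, sample N, sample Q]
6. Boatman goes back to the left bank with sample N.  [the left bank: sample B, sample D, sample E, sample F, sample L, sample N | the right bank: sample M, sample Q]
7. Boatman goes to the right bank with sample B.  [the left bank: sample D, sample E, sample F, sample L, sample N | the right bank: sample B, sample M, sample Q]
8. Boatman goes back to the left bank alone.  [the left bank: sample D, sample E, sample F, sample L, sample N | the right bank: sample B, sample M, sample Q]
9. Boatman goes to the right bank with sample L.  [the left bank: sample D, sample E, sample F, sample N | the right bank: sample B, sample L, sample M, sample Q]
10. Boatman goes back to the left bank alone.  [the left bank: sample D, sample E, sample F, sample N | the right bank: sample B, sample L, sample M, sample Q]
11. Boatman goes to the right bank with sample F.  [the left bank: sample D, sample E, sample N | the right bank: sample B, sample F, sample L, sample M, sample Q]
12. Boatman goes back to the left bank alone.  [the left bank: sample D, sample E, sample N | the right bank: sample B, sample F, sample L, sample M, sample Q]
13. Boatman goes to the right bank with sample E.  [the left bank: sample D, sample N | the right bank: sample B, sample E, sample F, sample L, sample M, sample Q]
14. Boatman goes back to the left bank alone.  [the left bank: sample D, sample N | the right bank: sample B, sample E, sample F, sample L, sample M, sample Q]
15. Boatman goes to the right bank with sample D.  [the left bank: sample N | the right bank: sample B, sample D, sample E, sample F, sample L, sample M, sample Q]
16. Boatman goes back to the left bank alone.  [the left bank: sample N | the right bank: sample B, sample D, sample E, sample F, sample L, sample M, sample Q]
17. Boatman goes to the right bank with sample N.  [the left bank: — | the right bank: sample B, sample D, sample E, sample F, sample L, sample M, sample N, sample Q]

17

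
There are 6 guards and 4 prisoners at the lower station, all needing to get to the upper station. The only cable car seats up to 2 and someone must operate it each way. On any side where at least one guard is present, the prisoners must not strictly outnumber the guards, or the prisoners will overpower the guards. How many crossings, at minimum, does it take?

Counting alone: each trip to the upper station takes at most 2 across and each return brings at least 1 back, so after t trips out (and t−1 returns) at most 2t − (t−1) of the 10 are across; that first reaches 10 at t = 9, so at least 17 crossings are needed.
The plan below uses exactly 17 crossings, so it is optimal:
1. 2 prisoners → the upper station.  (the lower station: 6G 2P; the upper station: 0G 2P)
2. 1 prisoner ← the lower station.  (the lower station: 6G 3P; the upper station: 0G 1P)
3. 2 prisoners → the upper station.  (the lower station: 6G 1P; the upper station: 0G 3P)
4. 1 prisoner ← the lower station.  (the lower station: 6G 2P; the upper station: 0G 2P)
5. 2 guards → the upper station.  (the lower station: 4G 2P; the upper station: 2G 2P)
6. 1 prisoner ← the lower station.  (the lower station: 4G 3P; the upper station: 2G 1P)
7. 1 guard and 1 prisoner → the upper station.  (the lower station: 3G 2P; the upper station: 3G 2P)
8. 1 prisoner ← the lower station.  (the lower station: 3G 3P; the upper station: 3G 1P)
9. 2 prisoners → the upper station.  (the lower station: 3G 1P; the upper station: 3G 3P)
10. 1 prisoner ← the lower station.  (the lower station: 3G 2P; the upper station: 3G 2P)
11. 1 guard and 1 prisoner → the upper station.  (the lower station: 2G 1P; the upper station: 4G 3P)
12. 1 prisoner ← the lower station.  (the lower station: 2G 2P; the upper station: 4G 2P)
13. 2 prisoners → the upper station.  (the lower station: 2G 0P; the upper station: 4G 4P)
14. 1 prisoner ← the lower station.  (the lower station: 2G 1P; the upper station: 4G 3P)
15. 1 guard and 1 prisoner → the upper station.  (the lower station: 1G 0P; the upper station: 5G 4P)
16. 1 prisoner ← the lower station.  (the lower station: 1G 1P; the upper station: 5G 3P)
17. 1 guard and 1 prisoner → the upper station.  (the lower station: 0G 0P; the upper station: 6G 4P)

17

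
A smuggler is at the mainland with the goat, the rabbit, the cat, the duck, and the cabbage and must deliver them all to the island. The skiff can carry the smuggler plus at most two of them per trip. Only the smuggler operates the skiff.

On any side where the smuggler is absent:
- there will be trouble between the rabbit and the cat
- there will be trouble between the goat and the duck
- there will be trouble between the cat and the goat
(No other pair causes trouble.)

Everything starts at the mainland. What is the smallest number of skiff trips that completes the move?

Counting alone: the smuggler can take at most 2 across per trip to the island, so moving all 5 needs at least 3 loaded trips out, with a return between consecutive ones — at least 5 crossings.
The plan below uses exactly 5 crossings, so it is optimal:
1. Smuggler goes to the island with the goat and the rabbit.  [the mainland: the cabbage, the cat, the duck | the island: the goat, the rabbit]
2. Smuggler goes back to the mainland alone.  [the mainland: the cabbage, the cat, the duck | the island: the goat, the rabbit]
3. Smuggler goes to the island with the cabbage.  [the mainland: the cat, the duck | the island: the cabbage, the goat, the rabbit]
4. Smuggler goes back to the mainland alone.  [the mainland: the cat, the duck | the island: the cabbage, the goat, the rabbit]
5. Smuggler goes to the island with the cat and the duck.  [the mainland: — | the island: the cabbage, the cat, the duck, the goat, the rabbit]

5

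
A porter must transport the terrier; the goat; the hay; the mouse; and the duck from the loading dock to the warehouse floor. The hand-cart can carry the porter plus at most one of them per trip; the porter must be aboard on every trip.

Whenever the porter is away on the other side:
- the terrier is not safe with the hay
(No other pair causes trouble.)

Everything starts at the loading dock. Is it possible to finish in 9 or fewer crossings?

Yes — this plan uses 9 crossings (≤ 9):
1. Porter goes to the warehouse floor with the terrier.
2. Porter goes back to the loading dock alone.
3. Porter goes to the warehouse floor with the goat.
4. Porter goes back to the loading dock alone.
5. Porter goes to the warehouse floor with the mouse.
6. Porter goes back to the loading dock alone.
7. Porter goes to the warehouse floor with the duck.
8. Porter goes back to the loading dock alone.
9. Porter goes to the warehouse floor with the hay.

Yes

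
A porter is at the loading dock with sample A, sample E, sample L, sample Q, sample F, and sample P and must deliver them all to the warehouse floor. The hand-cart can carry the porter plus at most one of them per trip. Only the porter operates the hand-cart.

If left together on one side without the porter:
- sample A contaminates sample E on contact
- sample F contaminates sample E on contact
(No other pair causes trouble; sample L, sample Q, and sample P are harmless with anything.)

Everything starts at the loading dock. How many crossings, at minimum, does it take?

Counting alone: the porter can take at most 1 across per trip to the warehouse floor, so moving all 6 needs at least 6 loaded trips out, with a return between consecutive ones — at least 11 crossings.
The safety rule pushes this higher. Following every safe sequence of crossings, the most of the 6 that can be at the warehouse floor as the hand-cart arrives there on crossing 11 is 5 — never all 6.
So no plan with fewer than 13 crossings exists, and this one achieves 13:
1. Porter goes to the warehouse floor with sample E.  [the loading dock: sample A, sample F, sample L, sample P, sample Q | the warehouse floor: sample E]
2. Porter goes back to the loading dock alone.  [the loading dock: sample A, sample F, sample L, sample P, sample Q | the warehouse floor: sample E]
3. Porter goes to the warehouse floor with sample A.  [the loading dock: sample F, sample L, sample P, sample Q | the warehouse floor: sample A, sample E]
4. Porter goes back to the loading dock with sample E.  [the loading dock: sample E, sample F, sample L, sample P, sample Q | the warehouse floor: sample A]
5. Porter goes to the warehouse floor with sample F.  [the loading dock: sample E, sample L, sample P, sample Q | the warehouse floor: sample A, sample F]
6. Porter goes back to the loading dock alone.  [the loading dock: sample E, sample L, sample P, sample Q | the warehouse floor: sample A, sample F]
7. Porter goes to the warehouse floor with sample L.  [the loading dock: sample E, sample P, sample Q | the warehouse floor: sample A, sample F, sample L]
8. Porter goes back to the loading dock alone.  [the loading dock: sample E, sample P, sample Q | the warehouse floor: sample A, sample F, sample L]
9. Porter goes to the warehouse floor with sample Q.  [the loading dock: sample E, sample P | the warehouse floor: sample A, sample F, sample L, sample Q]
10. Porter goes back to the loading dock alone.  [the loading dock: sample E, sample P | the warehouse floor: sample A, sample F, sample L, sample Q]
11. Porter goes to the warehouse floor with sample P.  [the loading dock: sample E | the warehouse floor: sample A, sample F, sample L, sample P, sample Q]
12. Porter goes back to the loading dock alone.  [the loading dock: sample E | the warehouse floor: sample A, sample F, sample L, sample P, sample Q]
13. Porter goes to the warehouse floor with sample E.  [the loading dock: — | the warehouse floor: sample A, sample E, sample F, sample L, sample P, sample Q]

13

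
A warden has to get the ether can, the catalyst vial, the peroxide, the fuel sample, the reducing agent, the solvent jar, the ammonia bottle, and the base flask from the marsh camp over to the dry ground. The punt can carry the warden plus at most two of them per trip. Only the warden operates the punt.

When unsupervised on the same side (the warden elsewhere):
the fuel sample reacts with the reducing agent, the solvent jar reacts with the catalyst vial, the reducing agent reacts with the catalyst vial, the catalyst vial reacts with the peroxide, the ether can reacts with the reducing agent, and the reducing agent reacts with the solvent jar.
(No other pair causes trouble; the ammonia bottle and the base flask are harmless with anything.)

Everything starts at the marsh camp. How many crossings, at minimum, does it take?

Counting alone: the warden can take at most 2 across per trip to the dry ground, so moving all 8 needs at least 4 loaded trips out, with a return between consecutive ones — at least 7 crossings.
The safety rule pushes this higher. Following every safe sequence of crossings, the most of the 8 that can be at the dry ground as the punt arrives there on crossings 7, 9, 11 is 5, 6, 7 respectively — never all 8.
So no plan with fewer than 13 crossings exists, and this one achieves 13:
1. Warden goes to the dry ground with the catalyst vial and the reducing agent.
2. Warden goes back to the marsh camp with the catalyst vial.
3. Warden goes to the dry ground with the catalyst vial and the ether can.
4. Warden goes back to the marsh camp with the reducing agent.
5. Warden goes to the dry ground with the fuel sample and the reducing agent.
6. Warden goes back to the marsh camp with the reducing agent.
7. Warden goes to the dry ground with the peroxide and the solvent jar.
8. Warden goes back to the marsh camp with the catalyst vial.
9. Warden goes to the dry ground with the ammonia bottle and the catalyst vial.
10. Warden goes back to the marsh camp with the catalyst vial.
11. Warden goes to the dry ground with the base flask and the catalyst vial.
12. Warden goes back to the marsh camp with the catalyst vial.
13. Warden goes to the dry ground with the catalyst vial and the reducing agent.

13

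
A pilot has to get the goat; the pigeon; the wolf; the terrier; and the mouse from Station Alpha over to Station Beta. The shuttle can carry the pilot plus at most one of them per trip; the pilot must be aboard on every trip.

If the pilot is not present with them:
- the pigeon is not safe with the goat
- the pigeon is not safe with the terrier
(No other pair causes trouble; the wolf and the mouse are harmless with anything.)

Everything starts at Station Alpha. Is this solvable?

1. Pilot goes to Station Beta with the pigeon.  [Station Alpha: the goat, the mouse, the terrier, the wolf | Station Beta: the pigeon]
2. Pilot goes back to Station Alpha alone.  [Station Alpha: the goat, the mouse, the terrier, the wolf | Station Beta: the pigeon]
3. Pilot goes to Station Beta with the goat.  [Station Alpha: the mouse, the terrier, the wolf | Station Beta: the goat, the pigeon]
4. Pilot goes back to Station Alpha with the pigeon.  [Station Alpha: the mouse, the pigeon, the terrier, the wolf | Station Beta: the goat]
5. Pilot goes to Station Beta with the terrier.  [Station Alpha: the mouse, the pigeon, the wolf | Station Beta: the goat, the terrier]
6. Pilot goes back to Station Alpha alone.  [Station Alpha: the mouse, the pigeon, the wolf | Station Beta: the goat, the terrier]
7. Pilot goes to Station Beta with the wolf.  [Station Alpha: the mouse, the pigeon | Station Beta: the goat, the terrier, the wolf]
8. Pilot goes back to Station Alpha alone.  [Station Alpha: the mouse, the pigeon | Station Beta: the goat, the terrier, the wolf]
9. Pilot goes to Station Beta with the mouse.  [Station Alpha: the pigeon | Station Beta: the goat, the mouse, the terrier, the wolf]
10. Pilot goes back to Station Alpha alone.  [Station Alpha: the pigeon | Station Beta: the goat, the mouse, the terrier, the wolf]
11. Pilot goes to Station Beta with the pigeon.  [Station Alpha: — | Station Beta: the goat, the mouse, the pigeon, the terrier, the wolf]

Yes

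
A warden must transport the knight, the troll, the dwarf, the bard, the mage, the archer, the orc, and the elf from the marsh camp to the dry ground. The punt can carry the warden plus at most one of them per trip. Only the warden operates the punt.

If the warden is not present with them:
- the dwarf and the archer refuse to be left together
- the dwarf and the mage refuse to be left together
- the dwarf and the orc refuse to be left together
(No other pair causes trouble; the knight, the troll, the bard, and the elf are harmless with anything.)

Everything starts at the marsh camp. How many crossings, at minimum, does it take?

impossible

Following every safe sequence of crossings from the start, the most of the 8 that can be at the dry ground as the punt arrives there on crossings 1, 3, 5, 7, 9, 11 is 1, 2, 3, 4, 5, 6 respectively; the best ever achieved is 6 of 8.
From crossing 13 on, no configuration arises that was not already reachable earlier: only 144 distinct safe configurations (who is on which side, and where the punt is) can ever be reached, none of them has everyone across, and every continuation just revisits them. So no valid plan exists.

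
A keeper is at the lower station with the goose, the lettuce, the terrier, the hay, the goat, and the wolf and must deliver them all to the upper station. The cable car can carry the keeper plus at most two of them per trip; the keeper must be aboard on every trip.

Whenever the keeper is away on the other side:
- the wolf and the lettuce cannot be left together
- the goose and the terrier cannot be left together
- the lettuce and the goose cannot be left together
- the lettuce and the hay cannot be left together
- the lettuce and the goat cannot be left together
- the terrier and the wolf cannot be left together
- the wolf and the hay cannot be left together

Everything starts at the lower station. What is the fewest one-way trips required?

impossible

Whatever the first load, the items left behind include a forbidden pair without the keeper. No opening move is safe, so no plan exists.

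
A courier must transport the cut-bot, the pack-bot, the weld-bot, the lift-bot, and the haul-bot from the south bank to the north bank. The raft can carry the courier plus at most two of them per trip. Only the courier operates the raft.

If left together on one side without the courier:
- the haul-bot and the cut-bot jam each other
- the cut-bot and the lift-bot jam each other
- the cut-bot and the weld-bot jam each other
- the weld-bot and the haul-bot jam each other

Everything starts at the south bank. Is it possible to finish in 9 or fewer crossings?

Yes — this plan uses 7 crossings (≤ 9):
1. Courier goes to the north bank with the cut-bot and the weld-bot.  [the south bank: the haul-bot, the lift-bot, the pack-bot | the north bank: the cut-bot, the weld-bot]
2. Courier goes back to the south bank with the cut-bot.  [the south bank: the cut-bot, the haul-bot, the lift-bot, the pack-bot | the north bank: the weld-bot]
3. Courier goes to the north bank with the cut-bot and the pack-bot.  [the south bank: the haul-bot, the lift-bot | the north bank: the cut-bot, the pack-bot, the weld-bot]
4. Courier goes back to the south bank with the cut-bot.  [the south bank: the cut-bot, the haul-bot, the lift-bot | the north bank: the pack-bot, the weld-bot]
5. Courier goes to the north bank with the cut-bot and the lift-bot.  [the south bank: the haul-bot | the north bank: the cut-bot, the lift-bot, the pack-bot, the weld-bot]
6. Courier goes back to the south bank with the cut-bot.  [the south bank: the cut-bot, the haul-bot | the north bank: the lift-bot, the pack-bot, the weld-bot]
7. Courier goes to the north bank with the cut-bot and the haul-bot.  [the south bank: — | the north bank: the cut-bot, the haul-bot, the lift-bot, the pack-bot, the weld-bot]

Yes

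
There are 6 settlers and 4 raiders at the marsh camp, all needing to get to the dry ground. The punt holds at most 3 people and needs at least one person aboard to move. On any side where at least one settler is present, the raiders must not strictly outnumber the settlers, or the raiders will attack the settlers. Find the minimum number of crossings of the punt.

9

Counting alone: each trip to the dry ground takes at most 3 across and each return brings at least 1 back, so after t trips out (and t−1 returns) at most 3t − (t−1) of the 10 are across; that first reaches 10 at t = 5, so at least 9 crossings are needed.
The plan below uses exactly 9 crossings, so it is optimal:
1. 2 raiders → the dry ground.  (the marsh camp: 6S 2R; the dry ground: 0S 2R)
2. 1 raider ← the marsh camp.  (the marsh camp: 6S 3R; the dry ground: 0S 1R)
3. 3 raiders → the dry ground.  (the marsh camp: 6S 0R; the dry ground: 0S 4R)
4. 1 raider ← the marsh camp.  (the marsh camp: 6S 1R; the dry ground: 0S 3R)
5. 3 settlers → the dry ground.  (the marsh camp: 3S 1R; the dry ground: 3S 3R)
6. 1 raider ← the marsh camp.  (the marsh camp: 3S 2R; the dry ground: 3S 2R)
7. 1 settler and 2 raiders → the dry ground.  (the marsh camp: 2S 0R; the dry ground: 4S 4R)
8. 1 raider ← the marsh camp.  (the marsh camp: 2S 1R; the dry ground: 4S 3R)
9. 2 settlers and 1 raider → the dry ground.  (the marsh camp: 0S 0R; the dry ground: 6S 4R)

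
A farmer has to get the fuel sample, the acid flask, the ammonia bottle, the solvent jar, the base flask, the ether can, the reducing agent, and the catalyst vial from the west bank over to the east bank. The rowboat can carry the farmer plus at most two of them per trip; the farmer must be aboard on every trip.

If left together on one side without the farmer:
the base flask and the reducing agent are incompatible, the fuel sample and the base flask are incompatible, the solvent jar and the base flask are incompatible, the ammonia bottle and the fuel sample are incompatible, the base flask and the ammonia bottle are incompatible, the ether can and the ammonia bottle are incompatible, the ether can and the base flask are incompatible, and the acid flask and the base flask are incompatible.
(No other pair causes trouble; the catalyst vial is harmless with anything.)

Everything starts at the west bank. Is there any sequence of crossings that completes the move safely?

Yes

1. Farmer goes to the east bank with the ammonia bottle and the base flask.
2. Farmer goes back to the west bank with the ammonia bottle.
3. Farmer goes to the east bank with the ether can and the fuel sample.
4. Farmer goes back to the west bank with the base flask.
5. Farmer goes to the east bank with the acid flask and the base flask.
6. Farmer goes back to the west bank with the base flask.
7. Farmer goes to the east bank with the base flask and the solvent jar.
8. Farmer goes back to the west bank with the base flask.
9. Farmer goes to the east bank with the ammonia bottle and the reducing agent.
10. Farmer goes back to the west bank with the ammonia bottle.
11. Farmer goes to the east bank with the ammonia bottle and the catalyst vial.
12. Farmer goes back to the west bank with the ammonia bottle.
13. Farmer goes to the east bank with the ammonia bottle and the base flask.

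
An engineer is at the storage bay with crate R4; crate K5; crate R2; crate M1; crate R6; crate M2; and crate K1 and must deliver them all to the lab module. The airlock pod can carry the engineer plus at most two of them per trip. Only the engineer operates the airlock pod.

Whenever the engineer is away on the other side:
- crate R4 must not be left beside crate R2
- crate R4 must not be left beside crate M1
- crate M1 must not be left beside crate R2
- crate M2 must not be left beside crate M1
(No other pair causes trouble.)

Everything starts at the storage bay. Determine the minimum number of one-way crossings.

11

Counting alone: the engineer can take at most 2 across per trip to the lab module, so moving all 7 needs at least 4 loaded trips out, with a return between consecutive ones — at least 7 crossings.
The safety rule pushes this higher. Following every safe sequence of crossings, the most of the 7 that can be at the lab module as the airlock pod arrives there on crossings 7, 9 is 5, 6 respectively — never all 7.
So no plan with fewer than 11 crossings exists, and this one achieves 11:
1. Engineer goes to the lab module with crate M1 and crate R4.
2. Engineer goes back to the storage bay with crate R4.
3. Engineer goes to the lab module with crate K5 and crate R4.
4. Engineer goes back to the storage bay with crate R4.
5. Engineer goes to the lab module with crate R4 and crate R6.
6. Engineer goes back to the storage bay with crate R4.
7. Engineer goes to the lab module with crate M2 and crate R4.
8. Engineer goes back to the storage bay with crate M1.
9. Engineer goes to the lab module with crate K1 and crate R2.
10. Engineer goes back to the storage bay with crate R4.
11. Engineer goes to the lab module with crate M1 and crate R4.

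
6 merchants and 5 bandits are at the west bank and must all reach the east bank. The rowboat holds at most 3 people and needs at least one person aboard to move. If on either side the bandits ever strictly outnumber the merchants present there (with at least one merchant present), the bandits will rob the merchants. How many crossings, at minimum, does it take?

Counting alone: each trip to the east bank takes at most 3 across and each return brings at least 1 back, so after t trips out (and t−1 returns) at most 3t − (t−1) of the 11 are across; that first reaches 11 at t = 5, so at least 9 crossings are needed.
The plan below uses exactly 9 crossings, so it is optimal:
1. 3 bandits → the east bank.  (the west bank: 6M 2B; the east bank: 0M 3B)
2. 1 bandit ← the west bank.  (the west bank: 6M 3B; the east bank: 0M 2B)
3. 3 merchants → the east bank.  (the west bank: 3M 3B; the east bank: 3M 2B)
4. 1 merchant ← the west bank.  (the west bank: 4M 3B; the east bank: 2M 2B)
5. 2 merchants and 1 bandit → the east bank.  (the west bank: 2M 2B; the east bank: 4M 3B)
6. 1 merchant ← the west bank.  (the west bank: 3M 2B; the east bank: 3M 3B)
7. 2 merchants and 1 bandit → the east bank.  (the west bank: 1M 1B; the east bank: 5M 4B)
8. 1 merchant ← the west bank.  (the west bank: 2M 1B; the east bank: 4M 4B)
9. 2 merchants and 1 bandit → the east bank.  (the west bank: 0M 0B; the east bank: 6M 5B)

9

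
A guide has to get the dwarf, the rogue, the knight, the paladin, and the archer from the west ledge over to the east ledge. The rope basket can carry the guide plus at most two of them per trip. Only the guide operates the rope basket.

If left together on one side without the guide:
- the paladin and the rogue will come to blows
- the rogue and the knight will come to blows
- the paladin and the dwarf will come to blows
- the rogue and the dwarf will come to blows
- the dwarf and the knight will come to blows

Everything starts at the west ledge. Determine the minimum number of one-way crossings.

7

Counting alone: the guide can take at most 2 across per trip to the east ledge, so moving all 5 needs at least 3 loaded trips out, with a return between consecutive ones — at least 5 crossings.
The safety rule pushes this higher. Following every safe sequence of crossings, the most of the 5 that can be at the east ledge as the rope basket arrives there on crossing 5 is 4 — never all 5.
So no plan with fewer than 7 crossings exists, and this one achieves 7:
1. Guide goes to the east ledge with the dwarf and the rogue.  [the west ledge: the archer, the knight, the paladin | the east ledge: the dwarf, the rogue]
2. Guide goes back to the west ledge with the dwarf.  [the west ledge: the archer, the dwarf, the knight, the paladin | the east ledge: the rogue]
3. Guide goes to the east ledge with the archer and the dwarf.  [the west ledge: the knight, the paladin | the east ledge: the archer, the dwarf, the rogue]
4. Guide goes back to the west ledge with the dwarf.  [the west ledge: the dwarf, the knight, the paladin | the east ledge: the archer, the rogue]
5. Guide goes to the east ledge with the knight and the paladin.  [the west ledge: the dwarf | the east ledge: the archer, the knight, the paladin, the rogue]
6. Guide goes back to the west ledge with the rogue.  [the west ledge: the dwarf, the rogue | the east ledge: the archer, the knight, the paladin]
7. Guide goes to the east ledge with the dwarf and the rogue.  [the west ledge: — | the east ledge: the archer, the dwarf, the knight, the paladin, the rogue]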